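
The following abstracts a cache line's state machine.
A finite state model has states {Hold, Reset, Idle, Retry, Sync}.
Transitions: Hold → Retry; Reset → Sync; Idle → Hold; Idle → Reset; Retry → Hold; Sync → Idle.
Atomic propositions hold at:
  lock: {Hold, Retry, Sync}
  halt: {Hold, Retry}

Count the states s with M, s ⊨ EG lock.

EG lock: greatest fixpoint, start Z0 = {Hold, Retry, Sync}, keep only states in Sat with some successor in Z. Z1 = {Hold, Retry}; fixed.
Sat(EG lock) = {Hold, Retry}
|Sat(EG lock)| = |{Hold, Retry}| = 2.

2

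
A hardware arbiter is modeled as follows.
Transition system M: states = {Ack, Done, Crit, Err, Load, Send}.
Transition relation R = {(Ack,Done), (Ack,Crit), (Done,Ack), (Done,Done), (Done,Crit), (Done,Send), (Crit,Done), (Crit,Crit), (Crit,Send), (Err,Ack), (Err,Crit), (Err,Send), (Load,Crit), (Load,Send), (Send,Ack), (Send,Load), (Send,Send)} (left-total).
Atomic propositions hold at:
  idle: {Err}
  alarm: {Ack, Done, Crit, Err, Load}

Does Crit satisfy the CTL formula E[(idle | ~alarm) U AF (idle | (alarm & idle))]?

Sat(~alarm) = {Send}
Sat(idle | ~alarm) = {Err, Send}
Sat(alarm & idle) = {Err}
Sat(idle | (alarm & idle)) = {Err}
AF (idle | (alarm & idle)): least fixpoint, start Z0 = {Err}, add states with every successor in Z. Already a fixed point.
Sat(AF (idle | (alarm & idle))) = {Err}
E[(idle | ~alarm) U AF (idle | (alarm & idle))]: least fixpoint, start Z0 = Sat(AF (idle | (alarm & idle))) = {Err}, add states in Sat(idle | ~alarm) with some successor in Z. Already a fixed point.
Sat(E[(idle | ~alarm) U AF (idle | (alarm & idle))]) = {Err}
Crit ∉ Sat(E[(idle | ~alarm) U AF (idle | (alarm & idle))]) = {Err}, so the formula does not hold at Crit.

No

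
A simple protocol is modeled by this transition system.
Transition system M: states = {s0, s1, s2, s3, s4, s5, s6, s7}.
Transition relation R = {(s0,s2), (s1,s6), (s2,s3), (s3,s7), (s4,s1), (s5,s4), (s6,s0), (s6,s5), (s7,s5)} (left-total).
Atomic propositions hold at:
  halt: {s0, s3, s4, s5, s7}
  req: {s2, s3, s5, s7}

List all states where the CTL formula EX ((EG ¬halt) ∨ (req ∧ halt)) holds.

{s2, s3, s6, s7}

Sat(¬halt) = {s1, s2, s6}
EG ¬halt: greatest fixpoint, start Z0 = {s1, s2, s6}, keep only states in Sat with some successor in Z. Z1 = {s1}; Z2 = ∅; fixed.
Sat(EG ¬halt) = ∅
Sat(req ∧ halt) = {s3, s5, s7}
Sat((EG ¬halt) ∨ (req ∧ halt)) = {s3, s5, s7}
Sat(EX ((EG ¬halt) ∨ (req ∧ halt))) = {s : some successor in {s3, s5, s7}} = {s2, s3, s6, s7}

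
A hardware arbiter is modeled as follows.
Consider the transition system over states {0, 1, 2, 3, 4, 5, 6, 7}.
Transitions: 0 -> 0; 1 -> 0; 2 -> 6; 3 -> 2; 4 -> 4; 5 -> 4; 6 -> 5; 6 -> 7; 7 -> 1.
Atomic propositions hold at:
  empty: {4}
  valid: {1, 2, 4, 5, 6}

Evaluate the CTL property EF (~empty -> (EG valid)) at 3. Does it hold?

Yes

Sat(~empty) = {0, 1, 2, 3, 5, 6, 7}
EG valid: greatest fixpoint, start Z0 = {1, 2, 4, 5, 6}, keep only states in Sat with some successor in Z. Z1 = {2, 4, 5, 6}; fixed.
Sat(EG valid) = {2, 4, 5, 6}
Sat(~empty -> (EG valid)) = {2, 4, 5, 6}
EF (~empty -> (EG valid)): least fixpoint, start Z0 = {2, 4, 5, 6}, add states with some successor in Z. Z1 = {2, 3, 4, 5, 6}; fixed.
Sat(EF (~empty -> (EG valid))) = {2, 3, 4, 5, 6}
3 ∈ Sat(EF (~empty -> (EG valid))) = {2, 3, 4, 5, 6}, so the formula holds at 3.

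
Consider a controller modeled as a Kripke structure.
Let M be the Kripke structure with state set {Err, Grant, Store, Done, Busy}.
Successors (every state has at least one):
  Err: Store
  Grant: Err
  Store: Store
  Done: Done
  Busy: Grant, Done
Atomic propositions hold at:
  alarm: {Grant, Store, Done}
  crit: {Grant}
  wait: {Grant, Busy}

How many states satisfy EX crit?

1

Sat(EX crit) = {s : some successor in {Grant}} = {Busy}
|Sat(EX crit)| = |{Busy}| = 1.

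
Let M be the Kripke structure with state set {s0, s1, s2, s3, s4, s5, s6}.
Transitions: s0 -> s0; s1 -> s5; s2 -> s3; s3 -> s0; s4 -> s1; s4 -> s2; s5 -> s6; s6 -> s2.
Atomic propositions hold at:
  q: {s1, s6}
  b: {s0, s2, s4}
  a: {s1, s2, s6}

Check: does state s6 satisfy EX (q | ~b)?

Sat(~b) = {s1, s3, s5, s6}
Sat(q | ~b) = {s1, s3, s5, s6}
Sat(EX (q | ~b)) = {s : some successor in {s1, s3, s5, s6}} = {s1, s2, s4, s5}
s6 ∉ Sat(EX (q | ~b)) = {s1, s2, s4, s5}, so the formula does not hold at s6.

No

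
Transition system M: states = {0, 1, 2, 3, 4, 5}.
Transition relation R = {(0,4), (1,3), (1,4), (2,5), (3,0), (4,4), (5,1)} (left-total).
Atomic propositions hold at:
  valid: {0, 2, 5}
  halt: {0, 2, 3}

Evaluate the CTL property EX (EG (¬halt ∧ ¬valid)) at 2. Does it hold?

No

Sat(¬halt) = {1, 4, 5}
Sat(¬valid) = {1, 3, 4}
Sat(¬halt ∧ ¬valid) = {1, 4}
EG (¬halt ∧ ¬valid): greatest fixpoint, start Z0 = {1, 4}, keep only states in Sat with some successor in Z. Already a fixed point.
Sat(EG (¬halt ∧ ¬valid)) = {1, 4}
Sat(EX (EG (¬halt ∧ ¬valid))) = {s : some successor in {1, 4}} = {0, 1, 4, 5}
2 ∉ Sat(EX (EG (¬halt ∧ ¬valid))) = {0, 1, 4, 5}, so the formula does not hold at 2.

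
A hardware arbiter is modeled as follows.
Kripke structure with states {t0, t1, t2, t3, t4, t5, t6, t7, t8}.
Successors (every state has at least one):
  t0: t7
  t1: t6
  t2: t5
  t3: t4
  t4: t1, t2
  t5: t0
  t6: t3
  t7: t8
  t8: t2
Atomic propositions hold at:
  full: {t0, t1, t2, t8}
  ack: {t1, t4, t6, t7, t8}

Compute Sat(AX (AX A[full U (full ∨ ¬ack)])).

{t0, t1, t2, t3, t7, t8}

Sat(¬ack) = {t0, t2, t3, t5}
Sat(full ∨ ¬ack) = {t0, t1, t2, t3, t5, t8}
A[full U (full ∨ ¬ack)]: least fixpoint, start Z0 = Sat((full ∨ ¬ack)) = {t0, t1, t2, t3, t5, t8}, add states in Sat(full) with every successor in Z. Already a fixed point.
Sat(A[full U (full ∨ ¬ack)]) = {t0, t1, t2, t3, t5, t8}
Sat(AX A[full U (full ∨ ¬ack)]) = {s : every successor in {t0, t1, t2, t3, t5, t8}} = {t2, t4, t5, t6, t7, t8}
Sat(AX (AX A[full U (full ∨ ¬ack)])) = {s : every successor in {t2, t4, t5, t6, t7, t8}} = {t0, t1, t2, t3, t7, t8}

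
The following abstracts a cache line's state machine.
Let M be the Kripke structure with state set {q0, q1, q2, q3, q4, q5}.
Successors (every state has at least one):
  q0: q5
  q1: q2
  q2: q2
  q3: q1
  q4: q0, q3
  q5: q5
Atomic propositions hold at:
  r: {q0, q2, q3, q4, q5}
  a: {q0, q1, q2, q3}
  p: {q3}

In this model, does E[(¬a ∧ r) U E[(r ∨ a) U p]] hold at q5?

Sat(¬a) = {q4, q5}
Sat(¬a ∧ r) = {q4, q5}
Sat(r ∨ a) = {q0, q1, q2, q3, q4, q5}
E[(r ∨ a) U p]: least fixpoint, start Z0 = Sat(p) = {q3}, add states in Sat(r ∨ a) with some successor in Z. Z1 = {q3, q4}; fixed.
Sat(E[(r ∨ a) U p]) = {q3, q4}
E[(¬a ∧ r) U E[(r ∨ a) U p]]: least fixpoint, start Z0 = Sat(E[(r ∨ a) U p]) = {q3, q4}, add states in Sat(¬a ∧ r) with some successor in Z. Already a fixed point.
Sat(E[(¬a ∧ r) U E[(r ∨ a) U p]]) = {q3, q4}
q5 ∉ Sat(E[(¬a ∧ r) U E[(r ∨ a) U p]]) = {q3, q4}, so the formula does not hold at q5.

No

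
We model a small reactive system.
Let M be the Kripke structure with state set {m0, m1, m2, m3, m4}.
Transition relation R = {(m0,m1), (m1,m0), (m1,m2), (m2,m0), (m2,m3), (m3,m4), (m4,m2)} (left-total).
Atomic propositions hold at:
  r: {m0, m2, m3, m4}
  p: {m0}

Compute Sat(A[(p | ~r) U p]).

Sat(~r) = {m1}
Sat(p | ~r) = {m0, m1}
A[(p | ~r) U p]: least fixpoint, start Z0 = Sat(p) = {m0}, add states in Sat(p | ~r) with every successor in Z. Already a fixed point.
Sat(A[(p | ~r) U p]) = {m0}

{m0}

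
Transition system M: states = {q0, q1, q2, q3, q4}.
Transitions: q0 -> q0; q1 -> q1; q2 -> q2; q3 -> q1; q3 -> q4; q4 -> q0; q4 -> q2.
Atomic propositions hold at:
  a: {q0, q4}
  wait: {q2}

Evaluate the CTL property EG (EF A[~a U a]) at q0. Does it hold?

Sat(~a) = {q1, q2, q3}
A[~a U a]: least fixpoint, start Z0 = Sat(a) = {q0, q4}, add states in Sat(~a) with every successor in Z. Already a fixed point.
Sat(A[~a U a]) = {q0, q4}
EF A[~a U a]: least fixpoint, start Z0 = {q0, q4}, add states with some successor in Z. Z1 = {q0, q3, q4}; fixed.
Sat(EF A[~a U a]) = {q0, q3, q4}
EG (EF A[~a U a]): greatest fixpoint, start Z0 = {q0, q3, q4}, keep only states in Sat with some successor in Z. Already a fixed point.
Sat(EG (EF A[~a U a])) = {q0, q3, q4}
q0 ∈ Sat(EG (EF A[~a U a])) = {q0, q3, q4}, so the formula holds at q0.

Yes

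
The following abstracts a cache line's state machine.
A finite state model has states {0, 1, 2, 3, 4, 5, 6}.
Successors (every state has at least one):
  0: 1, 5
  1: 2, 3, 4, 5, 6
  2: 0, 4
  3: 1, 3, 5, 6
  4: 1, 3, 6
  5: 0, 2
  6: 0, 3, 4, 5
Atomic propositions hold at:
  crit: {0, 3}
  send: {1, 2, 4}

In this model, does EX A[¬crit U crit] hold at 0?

No

Sat(¬crit) = {1, 2, 4, 5, 6}
A[¬crit U crit]: least fixpoint, start Z0 = Sat(crit) = {0, 3}, add states in Sat(¬crit) with every successor in Z. Already a fixed point.
Sat(A[¬crit U crit]) = {0, 3}
Sat(EX A[¬crit U crit]) = {s : some successor in {0, 3}} = {1, 2, 3, 4, 5, 6}
0 ∉ Sat(EX A[¬crit U crit]) = {1, 2, 3, 4, 5, 6}, so the formula does not hold at 0.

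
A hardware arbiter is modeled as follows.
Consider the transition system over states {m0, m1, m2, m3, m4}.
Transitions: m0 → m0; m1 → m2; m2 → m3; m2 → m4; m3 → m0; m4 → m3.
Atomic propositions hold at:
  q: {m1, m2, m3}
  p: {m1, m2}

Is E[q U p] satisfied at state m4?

E[q U p]: least fixpoint, start Z0 = Sat(p) = {m1, m2}, add states in Sat(q) with some successor in Z. Already a fixed point.
Sat(E[q U p]) = {m1, m2}
m4 ∉ Sat(E[q U p]) = {m1, m2}, so the formula does not hold at m4.

No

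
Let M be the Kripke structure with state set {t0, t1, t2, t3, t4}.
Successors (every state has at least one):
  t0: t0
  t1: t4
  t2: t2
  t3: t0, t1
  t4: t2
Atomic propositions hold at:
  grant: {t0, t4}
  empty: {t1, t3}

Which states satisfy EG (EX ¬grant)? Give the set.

Sat(¬grant) = {t1, t2, t3}
Sat(EX ¬grant) = {s : some successor in {t1, t2, t3}} = {t2, t3, t4}
EG (EX ¬grant): greatest fixpoint, start Z0 = {t2, t3, t4}, keep only states in Sat with some successor in Z. Z1 = {t2, t4}; fixed.
Sat(EG (EX ¬grant)) = {t2, t4}

{t2, t4}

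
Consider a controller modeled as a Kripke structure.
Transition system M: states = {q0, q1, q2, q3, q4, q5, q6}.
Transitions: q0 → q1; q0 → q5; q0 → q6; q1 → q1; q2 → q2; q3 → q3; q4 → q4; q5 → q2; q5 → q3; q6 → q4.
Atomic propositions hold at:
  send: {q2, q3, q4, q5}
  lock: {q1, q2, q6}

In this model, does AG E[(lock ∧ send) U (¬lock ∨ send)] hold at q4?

Yes

Sat(lock ∧ send) = {q2}
Sat(¬lock) = {q0, q3, q4, q5}
Sat(¬lock ∨ send) = {q0, q2, q3, q4, q5}
E[(lock ∧ send) U (¬lock ∨ send)]: least fixpoint, start Z0 = Sat((¬lock ∨ send)) = {q0, q2, q3, q4, q5}, add states in Sat(lock ∧ send) with some successor in Z. Already a fixed point.
Sat(E[(lock ∧ send) U (¬lock ∨ send)]) = {q0, q2, q3, q4, q5}
AG E[(lock ∧ send) U (¬lock ∨ send)]: greatest fixpoint, start Z0 = {q0, q2, q3, q4, q5}, keep only states in Sat with every successor in Z. Z1 = {q2, q3, q4, q5}; fixed.
Sat(AG E[(lock ∧ send) U (¬lock ∨ send)]) = {q2, q3, q4, q5}
q4 ∈ Sat(AG E[(lock ∧ send) U (¬lock ∨ send)]) = {q2, q3, q4, q5}, so the formula holds at q4.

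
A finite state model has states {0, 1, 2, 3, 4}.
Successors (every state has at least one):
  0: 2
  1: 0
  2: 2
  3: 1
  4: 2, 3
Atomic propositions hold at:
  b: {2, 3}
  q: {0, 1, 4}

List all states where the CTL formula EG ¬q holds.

Sat(¬q) = {2, 3}
EG ¬q: greatest fixpoint, start Z0 = {2, 3}, keep only states in Sat with some successor in Z. Z1 = {2}; fixed.
Sat(EG ¬q) = {2}

{2}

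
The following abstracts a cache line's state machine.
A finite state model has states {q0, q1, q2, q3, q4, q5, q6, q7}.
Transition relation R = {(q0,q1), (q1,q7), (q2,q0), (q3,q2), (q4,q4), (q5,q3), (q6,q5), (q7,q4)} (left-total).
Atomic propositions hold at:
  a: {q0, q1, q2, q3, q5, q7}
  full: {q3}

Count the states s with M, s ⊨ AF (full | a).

Sat(full | a) = {q0, q1, q2, q3, q5, q7}
AF (full | a): least fixpoint, start Z0 = {q0, q1, q2, q3, q5, q7}, add states with every successor in Z. Z1 = {q0, q1, q2, q3, q5, q6, q7}; fixed.
Sat(AF (full | a)) = {q0, q1, q2, q3, q5, q6, q7}
|Sat(AF (full | a))| = |{q0, q1, q2, q3, q5, q6, q7}| = 7.

7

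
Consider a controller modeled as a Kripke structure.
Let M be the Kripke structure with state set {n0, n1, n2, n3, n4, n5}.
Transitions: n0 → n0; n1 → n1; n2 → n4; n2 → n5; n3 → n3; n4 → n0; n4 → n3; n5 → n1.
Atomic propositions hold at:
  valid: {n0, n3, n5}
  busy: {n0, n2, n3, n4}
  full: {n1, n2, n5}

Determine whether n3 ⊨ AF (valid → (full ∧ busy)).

No

Sat(full ∧ busy) = {n2}
Sat(valid → (full ∧ busy)) = {n1, n2, n4}
AF (valid → (full ∧ busy)): least fixpoint, start Z0 = {n1, n2, n4}, add states with every successor in Z. Z1 = {n1, n2, n4, n5}; fixed.
Sat(AF (valid → (full ∧ busy))) = {n1, n2, n4, n5}
n3 ∉ Sat(AF (valid → (full ∧ busy))) = {n1, n2, n4, n5}, so the formula does not hold at n3.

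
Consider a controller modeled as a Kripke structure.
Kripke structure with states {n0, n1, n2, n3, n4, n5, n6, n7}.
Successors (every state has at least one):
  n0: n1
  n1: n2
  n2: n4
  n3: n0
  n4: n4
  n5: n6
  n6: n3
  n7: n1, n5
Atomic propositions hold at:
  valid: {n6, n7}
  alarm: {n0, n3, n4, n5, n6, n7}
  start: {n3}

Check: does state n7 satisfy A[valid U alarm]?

A[valid U alarm]: least fixpoint, start Z0 = Sat(alarm) = {n0, n3, n4, n5, n6, n7}, add states in Sat(valid) with every successor in Z. Already a fixed point.
Sat(A[valid U alarm]) = {n0, n3, n4, n5, n6, n7}
n7 ∈ Sat(A[valid U alarm]) = {n0, n3, n4, n5, n6, n7}, so the formula holds at n7.

Yes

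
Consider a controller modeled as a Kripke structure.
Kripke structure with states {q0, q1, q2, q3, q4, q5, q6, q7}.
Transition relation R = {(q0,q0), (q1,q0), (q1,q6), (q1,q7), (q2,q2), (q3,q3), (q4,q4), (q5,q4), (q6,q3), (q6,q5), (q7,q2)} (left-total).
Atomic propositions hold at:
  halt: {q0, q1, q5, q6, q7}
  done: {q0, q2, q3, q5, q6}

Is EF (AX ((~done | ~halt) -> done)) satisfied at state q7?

Sat(~done) = {q1, q4, q7}
Sat(~halt) = {q2, q3, q4}
Sat(~done | ~halt) = {q1, q2, q3, q4, q7}
Sat((~done | ~halt) -> done) = {q0, q2, q3, q5, q6}
Sat(AX ((~done | ~halt) -> done)) = {s : every successor in {q0, q2, q3, q5, q6}} = {q0, q2, q3, q6, q7}
EF (AX ((~done | ~halt) -> done)): least fixpoint, start Z0 = {q0, q2, q3, q6, q7}, add states with some successor in Z. Z1 = {q0, q1, q2, q3, q6, q7}; fixed.
Sat(EF (AX ((~done | ~halt) -> done))) = {q0, q1, q2, q3, q6, q7}
q7 ∈ Sat(EF (AX ((~done | ~halt) -> done))) = {q0, q1, q2, q3, q6, q7}, so the formula holds at q7.

Yes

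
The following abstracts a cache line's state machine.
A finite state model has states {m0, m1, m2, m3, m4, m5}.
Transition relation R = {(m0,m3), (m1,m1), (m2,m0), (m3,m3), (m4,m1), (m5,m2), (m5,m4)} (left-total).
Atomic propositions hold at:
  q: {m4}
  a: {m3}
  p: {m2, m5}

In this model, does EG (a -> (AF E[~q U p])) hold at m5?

Yes

Sat(~q) = {m0, m1, m2, m3, m5}
E[~q U p]: least fixpoint, start Z0 = Sat(p) = {m2, m5}, add states in Sat(~q) with some successor in Z. Already a fixed point.
Sat(E[~q U p]) = {m2, m5}
AF E[~q U p]: least fixpoint, start Z0 = {m2, m5}, add states with every successor in Z. Already a fixed point.
Sat(AF E[~q U p]) = {m2, m5}
Sat(a -> (AF E[~q U p])) = {m0, m1, m2, m4, m5}
EG (a -> (AF E[~q U p])): greatest fixpoint, start Z0 = {m0, m1, m2, m4, m5}, keep only states in Sat with some successor in Z. Z1 = {m1, m2, m4, m5}; Z2 = {m1, m4, m5}; fixed.
Sat(EG (a -> (AF E[~q U p]))) = {m1, m4, m5}
m5 ∈ Sat(EG (a -> (AF E[~q U p]))) = {m1, m4, m5}, so the formula holds at m5.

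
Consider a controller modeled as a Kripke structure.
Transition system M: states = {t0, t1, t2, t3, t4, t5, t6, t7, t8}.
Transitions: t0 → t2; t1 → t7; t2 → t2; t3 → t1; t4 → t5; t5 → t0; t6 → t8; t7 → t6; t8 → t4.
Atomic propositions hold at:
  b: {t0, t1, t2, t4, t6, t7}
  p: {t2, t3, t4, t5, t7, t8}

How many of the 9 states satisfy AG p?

1

AG p: greatest fixpoint, start Z0 = {t2, t3, t4, t5, t7, t8}, keep only states in Sat with every successor in Z. Z1 = {t2, t4, t8}; Z2 = {t2, t8}; Z3 = {t2}; fixed.
Sat(AG p) = {t2}
|Sat(AG p)| = |{t2}| = 1.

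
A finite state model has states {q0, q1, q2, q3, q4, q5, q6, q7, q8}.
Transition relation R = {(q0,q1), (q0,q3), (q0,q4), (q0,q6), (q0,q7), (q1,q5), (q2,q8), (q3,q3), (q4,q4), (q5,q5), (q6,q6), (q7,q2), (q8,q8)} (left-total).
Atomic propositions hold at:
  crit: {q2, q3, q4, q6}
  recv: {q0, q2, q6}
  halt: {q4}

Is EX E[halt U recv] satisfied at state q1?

No

E[halt U recv]: least fixpoint, start Z0 = Sat(recv) = {q0, q2, q6}, add states in Sat(halt) with some successor in Z. Already a fixed point.
Sat(E[halt U recv]) = {q0, q2, q6}
Sat(EX E[halt U recv]) = {s : some successor in {q0, q2, q6}} = {q0, q6, q7}
q1 ∉ Sat(EX E[halt U recv]) = {q0, q6, q7}, so the formula does not hold at q1.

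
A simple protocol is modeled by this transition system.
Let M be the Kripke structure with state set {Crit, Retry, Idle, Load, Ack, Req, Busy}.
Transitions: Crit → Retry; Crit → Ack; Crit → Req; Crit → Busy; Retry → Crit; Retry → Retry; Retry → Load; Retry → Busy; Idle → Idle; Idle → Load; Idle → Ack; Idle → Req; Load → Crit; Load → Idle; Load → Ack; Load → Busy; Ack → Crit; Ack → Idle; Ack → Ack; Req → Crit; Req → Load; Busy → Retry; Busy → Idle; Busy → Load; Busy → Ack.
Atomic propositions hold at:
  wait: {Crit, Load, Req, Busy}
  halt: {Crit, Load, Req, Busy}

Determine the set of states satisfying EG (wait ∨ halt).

Sat(wait ∨ halt) = {Crit, Load, Req, Busy}
EG (wait ∨ halt): greatest fixpoint, start Z0 = {Crit, Load, Req, Busy}, keep only states in Sat with some successor in Z. Already a fixed point.
Sat(EG (wait ∨ halt)) = {Crit, Load, Req, Busy}

{Crit, Load, Req, Busy}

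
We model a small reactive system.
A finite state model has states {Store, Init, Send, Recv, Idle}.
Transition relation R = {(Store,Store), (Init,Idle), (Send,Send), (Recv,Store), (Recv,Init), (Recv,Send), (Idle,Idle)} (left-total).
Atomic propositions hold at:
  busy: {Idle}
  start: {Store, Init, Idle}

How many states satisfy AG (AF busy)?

AF busy: least fixpoint, start Z0 = {Idle}, add states with every successor in Z. Z1 = {Init, Idle}; fixed.
Sat(AF busy) = {Init, Idle}
AG (AF busy): greatest fixpoint, start Z0 = {Init, Idle}, keep only states in Sat with every successor in Z. Already a fixed point.
Sat(AG (AF busy)) = {Init, Idle}
|Sat(AG (AF busy))| = |{Init, Idle}| = 2.

2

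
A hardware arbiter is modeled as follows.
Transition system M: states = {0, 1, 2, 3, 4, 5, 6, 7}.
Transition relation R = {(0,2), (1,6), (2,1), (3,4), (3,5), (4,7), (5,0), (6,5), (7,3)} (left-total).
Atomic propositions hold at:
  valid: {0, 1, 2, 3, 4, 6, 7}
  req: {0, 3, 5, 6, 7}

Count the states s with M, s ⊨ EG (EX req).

Sat(EX req) = {s : some successor in {0, 3, 5, 6, 7}} = {1, 3, 4, 5, 6, 7}
EG (EX req): greatest fixpoint, start Z0 = {1, 3, 4, 5, 6, 7}, keep only states in Sat with some successor in Z. Z1 = {1, 3, 4, 6, 7}; Z2 = {1, 3, 4, 7}; Z3 = {3, 4, 7}; fixed.
Sat(EG (EX req)) = {3, 4, 7}
|Sat(EG (EX req))| = |{3, 4, 7}| = 3.

3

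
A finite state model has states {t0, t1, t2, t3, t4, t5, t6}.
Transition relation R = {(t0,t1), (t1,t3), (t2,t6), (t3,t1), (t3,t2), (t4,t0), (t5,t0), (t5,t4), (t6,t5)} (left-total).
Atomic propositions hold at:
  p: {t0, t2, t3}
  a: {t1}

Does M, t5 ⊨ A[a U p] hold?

No

A[a U p]: least fixpoint, start Z0 = Sat(p) = {t0, t2, t3}, add states in Sat(a) with every successor in Z. Z1 = {t0, t1, t2, t3}; fixed.
Sat(A[a U p]) = {t0, t1, t2, t3}
t5 ∉ Sat(A[a U p]) = {t0, t1, t2, t3}, so the formula does not hold at t5.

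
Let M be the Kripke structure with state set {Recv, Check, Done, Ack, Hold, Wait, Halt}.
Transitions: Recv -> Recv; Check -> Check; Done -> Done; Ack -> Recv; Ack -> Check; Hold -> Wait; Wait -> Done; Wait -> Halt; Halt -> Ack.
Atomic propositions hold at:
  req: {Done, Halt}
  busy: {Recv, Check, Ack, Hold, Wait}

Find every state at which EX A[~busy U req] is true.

{Done, Wait}

Sat(~busy) = {Done, Halt}
A[~busy U req]: least fixpoint, start Z0 = Sat(req) = {Done, Halt}, add states in Sat(~busy) with every successor in Z. Already a fixed point.
Sat(A[~busy U req]) = {Done, Halt}
Sat(EX A[~busy U req]) = {s : some successor in {Done, Halt}} = {Done, Wait}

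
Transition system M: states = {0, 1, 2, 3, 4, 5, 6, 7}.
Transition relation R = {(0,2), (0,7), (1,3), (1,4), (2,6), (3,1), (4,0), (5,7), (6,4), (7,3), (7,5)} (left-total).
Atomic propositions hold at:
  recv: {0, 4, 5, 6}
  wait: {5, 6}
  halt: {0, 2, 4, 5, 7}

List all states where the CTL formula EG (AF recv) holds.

AF recv: least fixpoint, start Z0 = {0, 4, 5, 6}, add states with every successor in Z. Z1 = {0, 2, 4, 5, 6}; fixed.
Sat(AF recv) = {0, 2, 4, 5, 6}
EG (AF recv): greatest fixpoint, start Z0 = {0, 2, 4, 5, 6}, keep only states in Sat with some successor in Z. Z1 = {0, 2, 4, 6}; fixed.
Sat(EG (AF recv)) = {0, 2, 4, 6}

{0, 2, 4, 6}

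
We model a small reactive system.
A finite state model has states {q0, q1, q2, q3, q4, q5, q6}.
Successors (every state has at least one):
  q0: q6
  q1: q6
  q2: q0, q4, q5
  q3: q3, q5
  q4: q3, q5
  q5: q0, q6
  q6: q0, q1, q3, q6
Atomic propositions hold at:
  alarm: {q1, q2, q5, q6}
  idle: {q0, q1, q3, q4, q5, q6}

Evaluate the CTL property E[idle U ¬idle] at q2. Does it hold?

Yes

Sat(¬idle) = {q2}
E[idle U ¬idle]: least fixpoint, start Z0 = Sat(¬idle) = {q2}, add states in Sat(idle) with some successor in Z. Already a fixed point.
Sat(E[idle U ¬idle]) = {q2}
q2 ∈ Sat(E[idle U ¬idle]) = {q2}, so the formula holds at q2.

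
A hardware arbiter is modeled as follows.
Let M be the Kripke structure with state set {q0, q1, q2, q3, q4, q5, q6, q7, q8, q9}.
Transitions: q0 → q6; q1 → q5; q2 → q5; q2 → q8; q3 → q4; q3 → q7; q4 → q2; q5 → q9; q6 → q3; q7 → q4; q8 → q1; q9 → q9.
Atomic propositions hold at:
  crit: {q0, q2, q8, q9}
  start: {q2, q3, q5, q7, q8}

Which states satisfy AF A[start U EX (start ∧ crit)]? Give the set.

{q0, q2, q3, q4, q6, q7}

Sat(start ∧ crit) = {q2, q8}
Sat(EX (start ∧ crit)) = {s : some successor in {q2, q8}} = {q2, q4}
A[start U EX (start ∧ crit)]: least fixpoint, start Z0 = Sat(EX (start ∧ crit)) = {q2, q4}, add states in Sat(start) with every successor in Z. Z1 = {q2, q4, q7}; Z2 = {q2, q3, q4, q7}; fixed.
Sat(A[start U EX (start ∧ crit)]) = {q2, q3, q4, q7}
AF A[start U EX (start ∧ crit)]: least fixpoint, start Z0 = {q2, q3, q4, q7}, add states with every successor in Z. Z1 = {q2, q3, q4, q6, q7}; Z2 = {q0, q2, q3, q4, q6, q7}; fixed.
Sat(AF A[start U EX (start ∧ crit)]) = {q0, q2, q3, q4, q6, q7}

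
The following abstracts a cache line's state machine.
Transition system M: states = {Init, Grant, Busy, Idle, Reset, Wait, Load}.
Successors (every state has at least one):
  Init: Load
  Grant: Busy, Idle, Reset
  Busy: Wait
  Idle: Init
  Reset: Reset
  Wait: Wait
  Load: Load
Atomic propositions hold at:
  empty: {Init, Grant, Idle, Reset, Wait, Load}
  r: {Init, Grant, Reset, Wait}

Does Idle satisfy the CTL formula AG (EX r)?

Sat(EX r) = {s : some successor in {Init, Grant, Reset, Wait}} = {Grant, Busy, Idle, Reset, Wait}
AG (EX r): greatest fixpoint, start Z0 = {Grant, Busy, Idle, Reset, Wait}, keep only states in Sat with every successor in Z. Z1 = {Grant, Busy, Reset, Wait}; Z2 = {Busy, Reset, Wait}; fixed.
Sat(AG (EX r)) = {Busy, Reset, Wait}
Idle ∉ Sat(AG (EX r)) = {Busy, Reset, Wait}, so the formula does not hold at Idle.

No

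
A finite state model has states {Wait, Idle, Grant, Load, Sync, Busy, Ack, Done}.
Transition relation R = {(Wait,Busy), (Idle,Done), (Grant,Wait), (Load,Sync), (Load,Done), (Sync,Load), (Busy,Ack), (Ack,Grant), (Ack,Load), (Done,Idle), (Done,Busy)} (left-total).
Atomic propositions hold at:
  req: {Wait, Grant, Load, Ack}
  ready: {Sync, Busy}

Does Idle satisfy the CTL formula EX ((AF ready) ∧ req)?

AF ready: least fixpoint, start Z0 = {Sync, Busy}, add states with every successor in Z. Z1 = {Wait, Sync, Busy}; Z2 = {Wait, Grant, Sync, Busy}; fixed.
Sat(AF ready) = {Wait, Grant, Sync, Busy}
Sat((AF ready) ∧ req) = {Wait, Grant}
Sat(EX ((AF ready) ∧ req)) = {s : some successor in {Wait, Grant}} = {Grant, Ack}
Idle ∉ Sat(EX ((AF ready) ∧ req)) = {Grant, Ack}, so the formula does not hold at Idle.

No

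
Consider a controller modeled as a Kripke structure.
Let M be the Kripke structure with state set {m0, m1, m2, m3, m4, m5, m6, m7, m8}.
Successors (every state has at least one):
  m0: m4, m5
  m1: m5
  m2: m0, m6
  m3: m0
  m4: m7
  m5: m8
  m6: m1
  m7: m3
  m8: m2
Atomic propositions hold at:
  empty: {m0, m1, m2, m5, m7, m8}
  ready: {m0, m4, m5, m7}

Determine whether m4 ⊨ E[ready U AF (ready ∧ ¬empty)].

Yes

Sat(¬empty) = {m3, m4, m6}
Sat(ready ∧ ¬empty) = {m4}
AF (ready ∧ ¬empty): least fixpoint, start Z0 = {m4}, add states with every successor in Z. Already a fixed point.
Sat(AF (ready ∧ ¬empty)) = {m4}
E[ready U AF (ready ∧ ¬empty)]: least fixpoint, start Z0 = Sat(AF (ready ∧ ¬empty)) = {m4}, add states in Sat(ready) with some successor in Z. Z1 = {m0, m4}; fixed.
Sat(E[ready U AF (ready ∧ ¬empty)]) = {m0, m4}
m4 ∈ Sat(E[ready U AF (ready ∧ ¬empty)]) = {m0, m4}, so the formula holds at m4.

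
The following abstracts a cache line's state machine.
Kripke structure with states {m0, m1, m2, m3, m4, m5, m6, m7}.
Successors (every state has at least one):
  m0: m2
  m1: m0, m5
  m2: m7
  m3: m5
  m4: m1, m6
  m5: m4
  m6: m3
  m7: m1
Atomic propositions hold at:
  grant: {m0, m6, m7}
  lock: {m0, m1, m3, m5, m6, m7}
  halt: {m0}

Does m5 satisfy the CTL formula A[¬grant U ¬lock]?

Yes

Sat(¬grant) = {m1, m2, m3, m4, m5}
Sat(¬lock) = {m2, m4}
A[¬grant U ¬lock]: least fixpoint, start Z0 = Sat(¬lock) = {m2, m4}, add states in Sat(¬grant) with every successor in Z. Z1 = {m2, m4, m5}; Z2 = {m2, m3, m4, m5}; fixed.
Sat(A[¬grant U ¬lock]) = {m2, m3, m4, m5}
m5 ∈ Sat(A[¬grant U ¬lock]) = {m2, m3, m4, m5}, so the formula holds at m5.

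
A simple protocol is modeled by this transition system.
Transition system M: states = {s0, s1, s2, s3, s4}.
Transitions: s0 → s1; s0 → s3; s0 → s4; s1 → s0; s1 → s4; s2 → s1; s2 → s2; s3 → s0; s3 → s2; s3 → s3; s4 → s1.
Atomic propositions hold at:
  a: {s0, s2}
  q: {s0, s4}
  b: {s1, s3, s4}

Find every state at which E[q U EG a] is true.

EG a: greatest fixpoint, start Z0 = {s0, s2}, keep only states in Sat with some successor in Z. Z1 = {s2}; fixed.
Sat(EG a) = {s2}
E[q U EG a]: least fixpoint, start Z0 = Sat(EG a) = {s2}, add states in Sat(q) with some successor in Z. Already a fixed point.
Sat(E[q U EG a]) = {s2}

{s2}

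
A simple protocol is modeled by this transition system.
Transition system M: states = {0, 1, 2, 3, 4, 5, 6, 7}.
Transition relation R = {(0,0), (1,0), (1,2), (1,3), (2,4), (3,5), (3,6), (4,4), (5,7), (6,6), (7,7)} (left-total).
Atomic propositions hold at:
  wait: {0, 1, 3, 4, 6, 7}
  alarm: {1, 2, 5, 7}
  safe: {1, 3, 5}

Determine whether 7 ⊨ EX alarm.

Sat(EX alarm) = {s : some successor in {1, 2, 5, 7}} = {1, 3, 5, 7}
7 ∈ Sat(EX alarm) = {1, 3, 5, 7}, so the formula holds at 7.

Yes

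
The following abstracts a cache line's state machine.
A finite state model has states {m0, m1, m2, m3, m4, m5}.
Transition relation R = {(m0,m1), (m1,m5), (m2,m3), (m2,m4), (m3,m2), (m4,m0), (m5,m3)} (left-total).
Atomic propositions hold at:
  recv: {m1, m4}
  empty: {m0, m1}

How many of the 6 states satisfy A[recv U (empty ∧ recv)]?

1

Sat(empty ∧ recv) = {m1}
A[recv U (empty ∧ recv)]: least fixpoint, start Z0 = Sat((empty ∧ recv)) = {m1}, add states in Sat(recv) with every successor in Z. Already a fixed point.
Sat(A[recv U (empty ∧ recv)]) = {m1}
|Sat(A[recv U (empty ∧ recv)])| = |{m1}| = 1.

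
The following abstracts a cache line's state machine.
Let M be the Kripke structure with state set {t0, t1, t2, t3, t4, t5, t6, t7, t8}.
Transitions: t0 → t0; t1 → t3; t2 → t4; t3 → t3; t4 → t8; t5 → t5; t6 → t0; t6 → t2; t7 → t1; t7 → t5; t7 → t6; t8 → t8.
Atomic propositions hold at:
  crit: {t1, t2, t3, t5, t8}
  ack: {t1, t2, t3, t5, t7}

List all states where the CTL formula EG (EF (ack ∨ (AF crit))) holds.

AF crit: least fixpoint, start Z0 = {t1, t2, t3, t5, t8}, add states with every successor in Z. Z1 = {t1, t2, t3, t4, t5, t8}; fixed.
Sat(AF crit) = {t1, t2, t3, t4, t5, t8}
Sat(ack ∨ (AF crit)) = {t1, t2, t3, t4, t5, t7, t8}
EF (ack ∨ (AF crit)): least fixpoint, start Z0 = {t1, t2, t3, t4, t5, t7, t8}, add states with some successor in Z. Z1 = {t1, t2, t3, t4, t5, t6, t7, t8}; fixed.
Sat(EF (ack ∨ (AF crit))) = {t1, t2, t3, t4, t5, t6, t7, t8}
EG (EF (ack ∨ (AF crit))): greatest fixpoint, start Z0 = {t1, t2, t3, t4, t5, t6, t7, t8}, keep only states in Sat with some successor in Z. Already a fixed point.
Sat(EG (EF (ack ∨ (AF crit)))) = {t1, t2, t3, t4, t5, t6, t7, t8}

{t1, t2, t3, t4, t5, t6, t7, t8}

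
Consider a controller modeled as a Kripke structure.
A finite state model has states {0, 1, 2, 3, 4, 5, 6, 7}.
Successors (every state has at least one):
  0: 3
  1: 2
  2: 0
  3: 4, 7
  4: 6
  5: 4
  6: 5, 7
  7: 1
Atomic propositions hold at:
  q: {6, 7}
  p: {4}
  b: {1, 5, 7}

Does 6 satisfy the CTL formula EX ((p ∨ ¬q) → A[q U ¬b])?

Sat(¬q) = {0, 1, 2, 3, 4, 5}
Sat(p ∨ ¬q) = {0, 1, 2, 3, 4, 5}
Sat(¬b) = {0, 2, 3, 4, 6}
A[q U ¬b]: least fixpoint, start Z0 = Sat(¬b) = {0, 2, 3, 4, 6}, add states in Sat(q) with every successor in Z. Already a fixed point.
Sat(A[q U ¬b]) = {0, 2, 3, 4, 6}
Sat((p ∨ ¬q) → A[q U ¬b]) = {0, 2, 3, 4, 6, 7}
Sat(EX ((p ∨ ¬q) → A[q U ¬b])) = {s : some successor in {0, 2, 3, 4, 6, 7}} = {0, 1, 2, 3, 4, 5, 6}
6 ∈ Sat(EX ((p ∨ ¬q) → A[q U ¬b])) = {0, 1, 2, 3, 4, 5, 6}, so the formula holds at 6.

Yes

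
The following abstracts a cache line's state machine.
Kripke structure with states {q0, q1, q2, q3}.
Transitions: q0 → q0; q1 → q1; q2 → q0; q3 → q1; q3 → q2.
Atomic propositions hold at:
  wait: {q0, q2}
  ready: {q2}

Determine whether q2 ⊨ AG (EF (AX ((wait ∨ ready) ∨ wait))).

Sat(wait ∨ ready) = {q0, q2}
Sat((wait ∨ ready) ∨ wait) = {q0, q2}
Sat(AX ((wait ∨ ready) ∨ wait)) = {s : every successor in {q0, q2}} = {q0, q2}
EF (AX ((wait ∨ ready) ∨ wait)): least fixpoint, start Z0 = {q0, q2}, add states with some successor in Z. Z1 = {q0, q2, q3}; fixed.
Sat(EF (AX ((wait ∨ ready) ∨ wait))) = {q0, q2, q3}
AG (EF (AX ((wait ∨ ready) ∨ wait))): greatest fixpoint, start Z0 = {q0, q2, q3}, keep only states in Sat with every successor in Z. Z1 = {q0, q2}; fixed.
Sat(AG (EF (AX ((wait ∨ ready) ∨ wait)))) = {q0, q2}
q2 ∈ Sat(AG (EF (AX ((wait ∨ ready) ∨ wait)))) = {q0, q2}, so the formula holds at q2.

Yes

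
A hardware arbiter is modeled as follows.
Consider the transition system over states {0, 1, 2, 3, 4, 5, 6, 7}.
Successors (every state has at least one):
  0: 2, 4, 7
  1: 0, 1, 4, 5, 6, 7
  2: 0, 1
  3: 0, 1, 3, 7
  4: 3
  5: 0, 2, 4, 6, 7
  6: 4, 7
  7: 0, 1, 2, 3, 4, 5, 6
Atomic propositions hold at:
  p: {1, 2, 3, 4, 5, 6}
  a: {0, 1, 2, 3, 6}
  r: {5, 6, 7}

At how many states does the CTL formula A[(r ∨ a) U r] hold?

3

Sat(r ∨ a) = {0, 1, 2, 3, 5, 6, 7}
A[(r ∨ a) U r]: least fixpoint, start Z0 = Sat(r) = {5, 6, 7}, add states in Sat(r ∨ a) with every successor in Z. Already a fixed point.
Sat(A[(r ∨ a) U r]) = {5, 6, 7}
|Sat(A[(r ∨ a) U r])| = |{5, 6, 7}| = 3.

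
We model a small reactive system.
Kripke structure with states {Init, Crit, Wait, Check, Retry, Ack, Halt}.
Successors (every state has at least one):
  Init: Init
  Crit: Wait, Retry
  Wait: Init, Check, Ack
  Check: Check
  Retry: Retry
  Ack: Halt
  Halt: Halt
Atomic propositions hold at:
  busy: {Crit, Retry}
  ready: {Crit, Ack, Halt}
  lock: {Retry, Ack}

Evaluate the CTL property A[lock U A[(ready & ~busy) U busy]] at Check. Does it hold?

Sat(~busy) = {Init, Wait, Check, Ack, Halt}
Sat(ready & ~busy) = {Ack, Halt}
A[(ready & ~busy) U busy]: least fixpoint, start Z0 = Sat(busy) = {Crit, Retry}, add states in Sat(ready & ~busy) with every successor in Z. Already a fixed point.
Sat(A[(ready & ~busy) U busy]) = {Crit, Retry}
A[lock U A[(ready & ~busy) U busy]]: least fixpoint, start Z0 = Sat(A[(ready & ~busy) U busy]) = {Crit, Retry}, add states in Sat(lock) with every successor in Z. Already a fixed point.
Sat(A[lock U A[(ready & ~busy) U busy]]) = {Crit, Retry}
Check ∉ Sat(A[lock U A[(ready & ~busy) U busy]]) = {Crit, Retry}, so the formula does not hold at Check.

No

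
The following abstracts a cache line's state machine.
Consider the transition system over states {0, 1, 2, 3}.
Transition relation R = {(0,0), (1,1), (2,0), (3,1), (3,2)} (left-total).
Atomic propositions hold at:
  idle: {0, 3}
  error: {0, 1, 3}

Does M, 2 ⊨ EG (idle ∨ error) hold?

No

Sat(idle ∨ error) = {0, 1, 3}
EG (idle ∨ error): greatest fixpoint, start Z0 = {0, 1, 3}, keep only states in Sat with some successor in Z. Already a fixed point.
Sat(EG (idle ∨ error)) = {0, 1, 3}
2 ∉ Sat(EG (idle ∨ error)) = {0, 1, 3}, so the formula does not hold at 2.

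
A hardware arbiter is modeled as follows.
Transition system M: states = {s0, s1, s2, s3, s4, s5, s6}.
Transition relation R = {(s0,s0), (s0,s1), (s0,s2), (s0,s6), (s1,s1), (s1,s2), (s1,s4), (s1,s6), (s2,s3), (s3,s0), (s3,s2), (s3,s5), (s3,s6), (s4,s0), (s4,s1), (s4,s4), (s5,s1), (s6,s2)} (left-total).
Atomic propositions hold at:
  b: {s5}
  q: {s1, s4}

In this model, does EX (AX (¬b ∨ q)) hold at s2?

Sat(¬b) = {s0, s1, s2, s3, s4, s6}
Sat(¬b ∨ q) = {s0, s1, s2, s3, s4, s6}
Sat(AX (¬b ∨ q)) = {s : every successor in {s0, s1, s2, s3, s4, s6}} = {s0, s1, s2, s4, s5, s6}
Sat(EX (AX (¬b ∨ q))) = {s : some successor in {s0, s1, s2, s4, s5, s6}} = {s0, s1, s3, s4, s5, s6}
s2 ∉ Sat(EX (AX (¬b ∨ q))) = {s0, s1, s3, s4, s5, s6}, so the formula does not hold at s2.

No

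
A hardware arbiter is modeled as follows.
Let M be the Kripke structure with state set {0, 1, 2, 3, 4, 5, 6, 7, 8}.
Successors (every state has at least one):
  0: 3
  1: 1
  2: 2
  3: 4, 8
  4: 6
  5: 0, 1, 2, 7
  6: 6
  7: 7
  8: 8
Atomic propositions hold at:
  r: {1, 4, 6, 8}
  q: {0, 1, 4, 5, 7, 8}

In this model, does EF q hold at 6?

No

EF q: least fixpoint, start Z0 = {0, 1, 4, 5, 7, 8}, add states with some successor in Z. Z1 = {0, 1, 3, 4, 5, 7, 8}; fixed.
Sat(EF q) = {0, 1, 3, 4, 5, 7, 8}
6 ∉ Sat(EF q) = {0, 1, 3, 4, 5, 7, 8}, so the formula does not hold at 6.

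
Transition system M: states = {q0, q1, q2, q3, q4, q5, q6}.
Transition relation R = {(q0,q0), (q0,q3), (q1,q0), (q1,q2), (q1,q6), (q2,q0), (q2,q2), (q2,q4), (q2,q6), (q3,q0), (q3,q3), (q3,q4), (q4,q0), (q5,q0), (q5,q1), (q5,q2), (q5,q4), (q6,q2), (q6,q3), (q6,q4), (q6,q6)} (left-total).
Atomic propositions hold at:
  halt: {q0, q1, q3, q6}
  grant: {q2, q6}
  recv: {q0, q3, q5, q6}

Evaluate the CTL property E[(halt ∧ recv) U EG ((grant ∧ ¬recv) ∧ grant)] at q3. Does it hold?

No

Sat(halt ∧ recv) = {q0, q3, q6}
Sat(¬recv) = {q1, q2, q4}
Sat(grant ∧ ¬recv) = {q2}
Sat((grant ∧ ¬recv) ∧ grant) = {q2}
EG ((grant ∧ ¬recv) ∧ grant): greatest fixpoint, start Z0 = {q2}, keep only states in Sat with some successor in Z. Already a fixed point.
Sat(EG ((grant ∧ ¬recv) ∧ grant)) = {q2}
E[(halt ∧ recv) U EG ((grant ∧ ¬recv) ∧ grant)]: least fixpoint, start Z0 = Sat(EG ((grant ∧ ¬recv) ∧ grant)) = {q2}, add states in Sat(halt ∧ recv) with some successor in Z. Z1 = {q2, q6}; fixed.
Sat(E[(halt ∧ recv) U EG ((grant ∧ ¬recv) ∧ grant)]) = {q2, q6}
q3 ∉ Sat(E[(halt ∧ recv) U EG ((grant ∧ ¬recv) ∧ grant)]) = {q2, q6}, so the formula does not hold at q3.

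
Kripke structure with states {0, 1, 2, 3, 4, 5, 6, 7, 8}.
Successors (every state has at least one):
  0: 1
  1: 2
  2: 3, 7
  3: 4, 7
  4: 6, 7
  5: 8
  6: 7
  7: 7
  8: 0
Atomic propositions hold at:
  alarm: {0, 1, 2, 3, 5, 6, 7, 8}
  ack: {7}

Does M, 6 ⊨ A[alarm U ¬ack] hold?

Sat(¬ack) = {0, 1, 2, 3, 4, 5, 6, 8}
A[alarm U ¬ack]: least fixpoint, start Z0 = Sat(¬ack) = {0, 1, 2, 3, 4, 5, 6, 8}, add states in Sat(alarm) with every successor in Z. Already a fixed point.
Sat(A[alarm U ¬ack]) = {0, 1, 2, 3, 4, 5, 6, 8}
6 ∈ Sat(A[alarm U ¬ack]) = {0, 1, 2, 3, 4, 5, 6, 8}, so the formula holds at 6.

Yes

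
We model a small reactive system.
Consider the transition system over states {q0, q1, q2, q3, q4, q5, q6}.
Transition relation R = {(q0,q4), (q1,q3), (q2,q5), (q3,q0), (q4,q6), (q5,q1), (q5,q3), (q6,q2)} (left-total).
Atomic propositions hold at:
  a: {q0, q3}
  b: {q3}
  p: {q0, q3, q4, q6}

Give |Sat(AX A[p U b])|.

1

A[p U b]: least fixpoint, start Z0 = Sat(b) = {q3}, add states in Sat(p) with every successor in Z. Already a fixed point.
Sat(A[p U b]) = {q3}
Sat(AX A[p U b]) = {s : every successor in {q3}} = {q1}
|Sat(AX A[p U b])| = |{q1}| = 1.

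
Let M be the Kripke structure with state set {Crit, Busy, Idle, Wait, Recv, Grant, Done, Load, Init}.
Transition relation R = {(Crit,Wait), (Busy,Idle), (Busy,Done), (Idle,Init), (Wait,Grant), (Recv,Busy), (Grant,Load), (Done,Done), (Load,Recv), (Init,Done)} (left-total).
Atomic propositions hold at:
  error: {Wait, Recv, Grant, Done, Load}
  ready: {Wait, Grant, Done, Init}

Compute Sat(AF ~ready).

Sat(~ready) = {Crit, Busy, Idle, Recv, Load}
AF ~ready: least fixpoint, start Z0 = {Crit, Busy, Idle, Recv, Load}, add states with every successor in Z. Z1 = {Crit, Busy, Idle, Recv, Grant, Load}; Z2 = {Crit, Busy, Idle, Wait, Recv, Grant, Load}; fixed.
Sat(AF ~ready) = {Crit, Busy, Idle, Wait, Recv, Grant, Load}

{Crit, Busy, Idle, Wait, Recv, Grant, Load}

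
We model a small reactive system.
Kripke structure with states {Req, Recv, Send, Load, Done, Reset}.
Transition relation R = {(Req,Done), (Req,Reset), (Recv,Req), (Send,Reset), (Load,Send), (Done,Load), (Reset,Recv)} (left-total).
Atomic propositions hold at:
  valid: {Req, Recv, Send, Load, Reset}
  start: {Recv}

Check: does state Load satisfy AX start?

No

Sat(AX start) = {s : every successor in {Recv}} = {Reset}
Load ∉ Sat(AX start) = {Reset}, so the formula does not hold at Load.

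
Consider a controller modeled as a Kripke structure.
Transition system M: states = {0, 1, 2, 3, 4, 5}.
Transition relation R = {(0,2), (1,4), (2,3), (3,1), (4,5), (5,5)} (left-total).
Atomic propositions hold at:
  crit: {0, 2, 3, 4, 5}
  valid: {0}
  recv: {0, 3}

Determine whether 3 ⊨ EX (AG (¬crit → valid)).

Sat(¬crit) = {1}
Sat(¬crit → valid) = {0, 2, 3, 4, 5}
AG (¬crit → valid): greatest fixpoint, start Z0 = {0, 2, 3, 4, 5}, keep only states in Sat with every successor in Z. Z1 = {0, 2, 4, 5}; Z2 = {0, 4, 5}; Z3 = {4, 5}; fixed.
Sat(AG (¬crit → valid)) = {4, 5}
Sat(EX (AG (¬crit → valid))) = {s : some successor in {4, 5}} = {1, 4, 5}
3 ∉ Sat(EX (AG (¬crit → valid))) = {1, 4, 5}, so the formula does not hold at 3.

No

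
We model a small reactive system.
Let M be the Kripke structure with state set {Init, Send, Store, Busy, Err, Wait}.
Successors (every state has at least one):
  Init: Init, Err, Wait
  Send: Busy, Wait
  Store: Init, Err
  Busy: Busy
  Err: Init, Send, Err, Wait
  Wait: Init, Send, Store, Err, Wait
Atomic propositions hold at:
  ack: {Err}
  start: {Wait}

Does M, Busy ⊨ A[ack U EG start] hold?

No

EG start: greatest fixpoint, start Z0 = {Wait}, keep only states in Sat with some successor in Z. Already a fixed point.
Sat(EG start) = {Wait}
A[ack U EG start]: least fixpoint, start Z0 = Sat(EG start) = {Wait}, add states in Sat(ack) with every successor in Z. Already a fixed point.
Sat(A[ack U EG start]) = {Wait}
Busy ∉ Sat(A[ack U EG start]) = {Wait}, so the formula does not hold at Busy.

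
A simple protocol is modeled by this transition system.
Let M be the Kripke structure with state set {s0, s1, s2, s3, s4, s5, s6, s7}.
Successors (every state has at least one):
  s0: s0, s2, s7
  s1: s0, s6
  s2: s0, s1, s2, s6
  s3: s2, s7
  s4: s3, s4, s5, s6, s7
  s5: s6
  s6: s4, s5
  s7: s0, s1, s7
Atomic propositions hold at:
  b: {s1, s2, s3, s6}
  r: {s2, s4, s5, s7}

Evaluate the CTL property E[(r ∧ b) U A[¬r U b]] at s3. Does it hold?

Yes

Sat(r ∧ b) = {s2}
Sat(¬r) = {s0, s1, s3, s6}
A[¬r U b]: least fixpoint, start Z0 = Sat(b) = {s1, s2, s3, s6}, add states in Sat(¬r) with every successor in Z. Already a fixed point.
Sat(A[¬r U b]) = {s1, s2, s3, s6}
E[(r ∧ b) U A[¬r U b]]: least fixpoint, start Z0 = Sat(A[¬r U b]) = {s1, s2, s3, s6}, add states in Sat(r ∧ b) with some successor in Z. Already a fixed point.
Sat(E[(r ∧ b) U A[¬r U b]]) = {s1, s2, s3, s6}
s3 ∈ Sat(E[(r ∧ b) U A[¬r U b]]) = {s1, s2, s3, s6}, so the formula holds at s3.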